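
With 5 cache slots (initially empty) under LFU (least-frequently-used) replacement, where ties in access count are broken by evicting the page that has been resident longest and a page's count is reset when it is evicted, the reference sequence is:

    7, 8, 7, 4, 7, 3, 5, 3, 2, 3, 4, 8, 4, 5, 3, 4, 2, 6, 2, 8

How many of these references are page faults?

11

7 → fault, frames [7]
8 → fault, frames [7, 8]
7 → hit
4 → fault, frames [7, 8, 4]
7 → hit
3 → fault, frames [7, 8, 4, 3]
5 → fault, frames [7, 8, 4, 3, 5]
3 → hit
2 → fault, evict 8, frames [7, 4, 3, 5, 2]
3 → hit
4 → hit
8 → fault, evict 5, frames [7, 4, 3, 2, 8]
4 → hit
5 → fault, evict 2, frames [7, 4, 3, 8, 5]
3 → hit
4 → hit
2 → fault, evict 8, frames [7, 4, 3, 5, 2]
6 → fault, evict 5, frames [7, 4, 3, 2, 6]
2 → hit
8 → fault, evict 6, frames [7, 4, 3, 2, 8]
Page faults: 11.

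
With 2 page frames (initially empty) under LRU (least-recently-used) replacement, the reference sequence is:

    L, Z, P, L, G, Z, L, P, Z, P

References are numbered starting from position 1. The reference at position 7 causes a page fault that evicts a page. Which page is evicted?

G

pos 1: L -> fault, frames {L}
pos 2: Z -> fault, frames {L,Z}
pos 3: P -> fault, evict L, frames {Z,P}
pos 4: L -> fault, evict Z, frames {P,L}
pos 5: G -> fault, evict P, frames {L,G}
pos 6: Z -> fault, evict L, frames {G,Z}
pos 7: L -> fault, evict G, frames {Z,L}
At position 7, page G is evicted.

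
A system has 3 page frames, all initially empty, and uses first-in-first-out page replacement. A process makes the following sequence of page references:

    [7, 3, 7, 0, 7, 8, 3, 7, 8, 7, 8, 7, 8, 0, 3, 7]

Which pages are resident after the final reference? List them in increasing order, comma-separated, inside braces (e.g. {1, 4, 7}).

{3, 7, 8}

7 → miss, frames {7}
3 → miss, frames {7,3}
7 → hit
0 → miss, frames {7,3,0}
7 → hit
8 → miss, evict 7, frames {3,0,8}
3 → hit
7 → miss, evict 3, frames {0,8,7}
8 → hit
7 → hit
8 → hit
7 → hit
8 → hit
0 → hit
3 → miss, evict 0, frames {8,7,3}
7 → hit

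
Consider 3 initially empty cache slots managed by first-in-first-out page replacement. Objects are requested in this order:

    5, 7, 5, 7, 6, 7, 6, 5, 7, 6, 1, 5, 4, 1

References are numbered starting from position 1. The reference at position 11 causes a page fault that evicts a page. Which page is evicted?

5

pos 1: 5: fault, frames {5}
pos 2: 7: fault, frames {5,7}
pos 3: 5: hit
pos 4: 7: hit
pos 5: 6: fault, frames {5,7,6}
pos 6: 7: hit
pos 7: 6: hit
pos 8: 5: hit
pos 9: 7: hit
pos 10: 6: hit
pos 11: 1: fault, evict 5, frames {7,6,1}
At position 11, page 5 is evicted.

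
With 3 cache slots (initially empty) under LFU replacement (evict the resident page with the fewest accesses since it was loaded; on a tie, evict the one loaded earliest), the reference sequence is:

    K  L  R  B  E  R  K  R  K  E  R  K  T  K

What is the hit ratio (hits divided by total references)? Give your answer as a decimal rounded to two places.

K → fault, frames [K]
L → fault, frames [K, L]
R → fault, frames [K, L, R]
B → fault, evict K, frames [L, R, B]
E → fault, evict L, frames [R, B, E]
R → hit
K → fault, evict B, frames [R, E, K]
R → hit
K → hit
E → hit
R → hit
K → hit
T → fault, evict E, frames [R, K, T]
K → hit
Hits: 7 of 14 references → 7/14 = 0.5000.

0.50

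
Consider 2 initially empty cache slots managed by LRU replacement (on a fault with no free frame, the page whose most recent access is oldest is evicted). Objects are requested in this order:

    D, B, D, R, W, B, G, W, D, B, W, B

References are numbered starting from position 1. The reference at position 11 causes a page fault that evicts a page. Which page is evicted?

D

pos 1: D → fault, frames {D}
pos 2: B → fault, frames {D,B}
pos 3: D → hit
pos 4: R → fault, evict B, frames {D,R}
pos 5: W → fault, evict D, frames {R,W}
pos 6: B → fault, evict R, frames {W,B}
pos 7: G → fault, evict W, frames {B,G}
pos 8: W → fault, evict B, frames {G,W}
pos 9: D → fault, evict G, frames {W,D}
pos 10: B → fault, evict W, frames {D,B}
pos 11: W → fault, evict D, frames {B,W}
At position 11, page D is evicted.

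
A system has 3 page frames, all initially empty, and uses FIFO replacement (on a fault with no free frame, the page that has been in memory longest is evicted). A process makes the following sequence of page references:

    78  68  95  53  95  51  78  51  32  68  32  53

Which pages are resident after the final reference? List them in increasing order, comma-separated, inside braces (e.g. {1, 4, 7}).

78 -> fault, frames [78]
68 -> fault, frames [78, 68]
95 -> fault, frames [78, 68, 95]
53 -> fault, evict 78, frames [68, 95, 53]
95 -> hit
51 -> fault, evict 68, frames [95, 53, 51]
78 -> fault, evict 95, frames [53, 51, 78]
51 -> hit
32 -> fault, evict 53, frames [51, 78, 32]
68 -> fault, evict 51, frames [78, 32, 68]
32 -> hit
53 -> fault, evict 78, frames [32, 68, 53]

{32, 53, 68}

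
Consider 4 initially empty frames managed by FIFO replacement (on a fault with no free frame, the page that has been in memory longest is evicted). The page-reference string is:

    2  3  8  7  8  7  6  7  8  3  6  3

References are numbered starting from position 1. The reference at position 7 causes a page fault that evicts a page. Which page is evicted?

pos 1: 2: miss, frames [2]
pos 2: 3: miss, frames [2, 3]
pos 3: 8: miss, frames [2, 3, 8]
pos 4: 7: miss, frames [2, 3, 8, 7]
pos 5: 8: hit
pos 6: 7: hit
pos 7: 6: miss, evict 2, frames [3, 8, 7, 6]
At position 7, page 2 is evicted.

2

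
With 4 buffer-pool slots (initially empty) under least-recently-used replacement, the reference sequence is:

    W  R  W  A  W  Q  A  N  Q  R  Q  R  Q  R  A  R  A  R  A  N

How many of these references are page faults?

W → fault, frames {W}
R → fault, frames {W,R}
W → hit
A → fault, frames {R,W,A}
W → hit
Q → fault, frames {R,A,W,Q}
A → hit
N → fault, evict R, frames {W,Q,A,N}
Q → hit
R → fault, evict W, frames {A,N,Q,R}
Q → hit
R → hit
Q → hit
R → hit
A → hit
R → hit
A → hit
R → hit
A → hit
N → hit
Page faults: 6.

6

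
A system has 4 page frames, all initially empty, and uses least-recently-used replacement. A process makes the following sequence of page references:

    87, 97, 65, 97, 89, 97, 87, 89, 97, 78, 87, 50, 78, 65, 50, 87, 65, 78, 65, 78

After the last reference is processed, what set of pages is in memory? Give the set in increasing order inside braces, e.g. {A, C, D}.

87 -> fault, frames [87]
97 -> fault, frames [87, 97]
65 -> fault, frames [87, 97, 65]
97 -> hit
89 -> fault, frames [87, 65, 97, 89]
97 -> hit
87 -> hit
89 -> hit
97 -> hit
78 -> fault, evict 65, frames [87, 89, 97, 78]
87 -> hit
50 -> fault, evict 89, frames [97, 78, 87, 50]
78 -> hit
65 -> fault, evict 97, frames [87, 50, 78, 65]
50 -> hit
87 -> hit
65 -> hit
78 -> hit
65 -> hit
78 -> hit

{50, 65, 78, 87}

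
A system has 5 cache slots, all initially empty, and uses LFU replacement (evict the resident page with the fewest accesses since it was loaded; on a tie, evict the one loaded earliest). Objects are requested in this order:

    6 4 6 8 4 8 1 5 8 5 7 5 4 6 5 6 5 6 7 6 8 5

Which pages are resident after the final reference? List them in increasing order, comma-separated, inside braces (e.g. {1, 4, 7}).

6: miss, frames {6}
4: miss, frames {6,4}
6: hit
8: miss, frames {6,4,8}
4: hit
8: hit
1: miss, frames {6,4,8,1}
5: miss, frames {6,4,8,1,5}
8: hit
5: hit
7: miss, evict 1, frames {6,4,8,5,7}
5: hit
4: hit
6: hit
5: hit
6: hit
5: hit
6: hit
7: hit
6: hit
8: hit
5: hit

{4, 5, 6, 7, 8}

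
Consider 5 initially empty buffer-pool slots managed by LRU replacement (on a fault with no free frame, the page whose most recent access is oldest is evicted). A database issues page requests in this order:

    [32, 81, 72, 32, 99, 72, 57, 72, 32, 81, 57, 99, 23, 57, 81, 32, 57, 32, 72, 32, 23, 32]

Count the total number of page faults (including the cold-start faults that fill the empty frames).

32 → miss, frames (32)
81 → miss, frames (32 81)
72 → miss, frames (32 81 72)
32 → hit
99 → miss, frames (81 72 32 99)
72 → hit
57 → miss, frames (81 32 99 72 57)
72 → hit
32 → hit
81 → hit
57 → hit
99 → hit
23 → miss, evict 72, frames (32 81 57 99 23)
57 → hit
81 → hit
32 → hit
57 → hit
32 → hit
72 → miss, evict 99, frames (23 81 57 32 72)
32 → hit
23 → hit
32 → hit
Page faults: 7.

7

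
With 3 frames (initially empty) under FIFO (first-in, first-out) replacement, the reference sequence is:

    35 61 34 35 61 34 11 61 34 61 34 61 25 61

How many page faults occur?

6

35 → miss, frames [35]
61 → miss, frames [35, 61]
34 → miss, frames [35, 61, 34]
35 → hit
61 → hit
34 → hit
11 → miss, evict 35, frames [61, 34, 11]
61 → hit
34 → hit
61 → hit
34 → hit
61 → hit
25 → miss, evict 61, frames [34, 11, 25]
61 → miss, evict 34, frames [11, 25, 61]
Page faults: 6.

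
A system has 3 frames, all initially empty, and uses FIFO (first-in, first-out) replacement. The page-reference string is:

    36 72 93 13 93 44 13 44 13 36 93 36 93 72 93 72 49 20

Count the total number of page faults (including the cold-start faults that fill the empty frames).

36 -> miss, frames {36}
72 -> miss, frames {36,72}
93 -> miss, frames {36,72,93}
13 -> miss, evict 36, frames {72,93,13}
93 -> hit
44 -> miss, evict 72, frames {93,13,44}
13 -> hit
44 -> hit
13 -> hit
36 -> miss, evict 93, frames {13,44,36}
93 -> miss, evict 13, frames {44,36,93}
36 -> hit
93 -> hit
72 -> miss, evict 44, frames {36,93,72}
93 -> hit
72 -> hit
49 -> miss, evict 36, frames {93,72,49}
20 -> miss, evict 93, frames {72,49,20}
Page faults: 10.

10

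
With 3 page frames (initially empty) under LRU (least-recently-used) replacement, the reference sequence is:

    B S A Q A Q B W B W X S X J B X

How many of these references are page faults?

10

B -> miss, frames (B)
S -> miss, frames (B S)
A -> miss, frames (B S A)
Q -> miss, evict B, frames (S A Q)
A -> hit
Q -> hit
B -> miss, evict S, frames (A Q B)
W -> miss, evict A, frames (Q B W)
B -> hit
W -> hit
X -> miss, evict Q, frames (B W X)
S -> miss, evict B, frames (W X S)
X -> hit
J -> miss, evict W, frames (S X J)
B -> miss, evict S, frames (X J B)
X -> hit
Page faults: 10.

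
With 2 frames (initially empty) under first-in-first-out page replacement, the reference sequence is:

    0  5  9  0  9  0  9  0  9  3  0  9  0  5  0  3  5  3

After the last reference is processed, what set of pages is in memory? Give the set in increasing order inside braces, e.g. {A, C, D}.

0 -> miss, frames {0}
5 -> miss, frames {0,5}
9 -> miss, evict 0, frames {5,9}
0 -> miss, evict 5, frames {9,0}
9 -> hit
0 -> hit
9 -> hit
0 -> hit
9 -> hit
3 -> miss, evict 9, frames {0,3}
0 -> hit
9 -> miss, evict 0, frames {3,9}
0 -> miss, evict 3, frames {9,0}
5 -> miss, evict 9, frames {0,5}
0 -> hit
3 -> miss, evict 0, frames {5,3}
5 -> hit
3 -> hit

{3, 5}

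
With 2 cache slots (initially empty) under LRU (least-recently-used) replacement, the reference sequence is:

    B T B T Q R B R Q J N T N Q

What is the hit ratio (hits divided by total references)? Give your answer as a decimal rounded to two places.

B -> miss, frames (B)
T -> miss, frames (B T)
B -> hit
T -> hit
Q -> miss, evict B, frames (T Q)
R -> miss, evict T, frames (Q R)
B -> miss, evict Q, frames (R B)
R -> hit
Q -> miss, evict B, frames (R Q)
J -> miss, evict R, frames (Q J)
N -> miss, evict Q, frames (J N)
T -> miss, evict J, frames (N T)
N -> hit
Q -> miss, evict T, frames (N Q)
Hits: 4 of 14 references → 4/14 = 0.2857.

0.29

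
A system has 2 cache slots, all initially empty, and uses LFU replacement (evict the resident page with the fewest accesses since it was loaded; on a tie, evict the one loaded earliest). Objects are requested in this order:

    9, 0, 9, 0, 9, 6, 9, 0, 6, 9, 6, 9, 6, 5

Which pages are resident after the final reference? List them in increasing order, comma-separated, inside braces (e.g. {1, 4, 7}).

{5, 9}

9 → fault, frames {9}
0 → fault, frames {9,0}
9 → hit
0 → hit
9 → hit
6 → fault, evict 0, frames {9,6}
9 → hit
0 → fault, evict 6, frames {9,0}
6 → fault, evict 0, frames {9,6}
9 → hit
6 → hit
9 → hit
6 → hit
5 → fault, evict 6, frames {9,5}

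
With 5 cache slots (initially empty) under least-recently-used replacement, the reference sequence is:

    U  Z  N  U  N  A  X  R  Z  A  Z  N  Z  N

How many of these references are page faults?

U → fault, frames [U]
Z → fault, frames [U, Z]
N → fault, frames [U, Z, N]
U → hit
N → hit
A → fault, frames [Z, U, N, A]
X → fault, frames [Z, U, N, A, X]
R → fault, evict Z, frames [U, N, A, X, R]
Z → fault, evict U, frames [N, A, X, R, Z]
A → hit
Z → hit
N → hit
Z → hit
N → hit
Page faults: 7.

7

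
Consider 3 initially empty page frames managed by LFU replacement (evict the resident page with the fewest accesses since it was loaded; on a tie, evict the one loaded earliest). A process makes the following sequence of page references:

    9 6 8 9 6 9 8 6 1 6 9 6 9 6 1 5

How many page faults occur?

9: miss, frames (9)
6: miss, frames (9 6)
8: miss, frames (9 6 8)
9: hit
6: hit
9: hit
8: hit
6: hit
1: miss, evict 8, frames (9 6 1)
6: hit
9: hit
6: hit
9: hit
6: hit
1: hit
5: miss, evict 1, frames (9 6 5)
Page faults: 5.

5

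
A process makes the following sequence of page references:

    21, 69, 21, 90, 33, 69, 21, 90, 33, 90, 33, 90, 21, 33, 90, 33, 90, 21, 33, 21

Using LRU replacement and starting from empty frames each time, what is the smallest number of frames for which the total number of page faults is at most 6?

f=1: 20 faults
f=2: 13 faults
f=3: 8 faults
f=4: 4 faults
Smallest f with faults ≤ 6 is 4.

4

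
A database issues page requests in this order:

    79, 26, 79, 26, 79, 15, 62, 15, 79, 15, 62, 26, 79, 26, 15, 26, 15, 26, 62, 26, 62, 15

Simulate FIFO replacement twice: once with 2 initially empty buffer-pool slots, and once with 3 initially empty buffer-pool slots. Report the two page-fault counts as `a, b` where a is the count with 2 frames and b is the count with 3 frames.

13, 8

2 frames: F F . . . F F . F F F F F . F F . . F . . F → 13 faults.
3 frames: F F . . . F F . F . . F . . F . . . F . . . → 8 faults.
8 < 13: adding a frame reduced faults, as is typical.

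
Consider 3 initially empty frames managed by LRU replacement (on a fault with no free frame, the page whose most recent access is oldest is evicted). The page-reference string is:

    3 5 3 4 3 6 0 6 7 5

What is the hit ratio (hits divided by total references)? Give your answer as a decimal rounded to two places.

3 → miss, frames (3)
5 → miss, frames (3 5)
3 → hit
4 → miss, frames (5 3 4)
3 → hit
6 → miss, evict 5, frames (4 3 6)
0 → miss, evict 4, frames (3 6 0)
6 → hit
7 → miss, evict 3, frames (0 6 7)
5 → miss, evict 0, frames (6 7 5)
Hits: 3 of 10 references → 3/10 = 0.3000.

0.30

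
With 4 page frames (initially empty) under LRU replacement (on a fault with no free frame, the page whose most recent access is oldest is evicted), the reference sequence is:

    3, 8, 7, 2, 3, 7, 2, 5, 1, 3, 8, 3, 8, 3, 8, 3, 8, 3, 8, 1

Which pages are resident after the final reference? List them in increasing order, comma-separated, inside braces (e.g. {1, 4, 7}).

{1, 3, 5, 8}

3: fault, frames [3]
8: fault, frames [3, 8]
7: fault, frames [3, 8, 7]
2: fault, frames [3, 8, 7, 2]
3: hit
7: hit
2: hit
5: fault, evict 8, frames [3, 7, 2, 5]
1: fault, evict 3, frames [7, 2, 5, 1]
3: fault, evict 7, frames [2, 5, 1, 3]
8: fault, evict 2, frames [5, 1, 3, 8]
3: hit
8: hit
3: hit
8: hit
3: hit
8: hit
3: hit
8: hit
1: hit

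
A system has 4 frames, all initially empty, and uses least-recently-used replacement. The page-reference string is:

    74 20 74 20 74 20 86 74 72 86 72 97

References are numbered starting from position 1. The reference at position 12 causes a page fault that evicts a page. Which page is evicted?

pos 1: 74: miss, frames [74]
pos 2: 20: miss, frames [74, 20]
pos 3: 74: hit
pos 4: 20: hit
pos 5: 74: hit
pos 6: 20: hit
pos 7: 86: miss, frames [74, 20, 86]
pos 8: 74: hit
pos 9: 72: miss, frames [20, 86, 74, 72]
pos 10: 86: hit
pos 11: 72: hit
pos 12: 97: miss, evict 20, frames [74, 86, 72, 97]
At position 12, page 20 is evicted.

20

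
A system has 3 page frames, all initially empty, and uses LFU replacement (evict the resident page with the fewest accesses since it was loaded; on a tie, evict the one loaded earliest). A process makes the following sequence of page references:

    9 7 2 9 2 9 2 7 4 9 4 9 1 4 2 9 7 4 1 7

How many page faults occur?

9 -> miss, frames (9)
7 -> miss, frames (9 7)
2 -> miss, frames (9 7 2)
9 -> hit
2 -> hit
9 -> hit
2 -> hit
7 -> hit
4 -> miss, evict 7, frames (9 2 4)
9 -> hit
4 -> hit
9 -> hit
1 -> miss, evict 4, frames (9 2 1)
4 -> miss, evict 1, frames (9 2 4)
2 -> hit
9 -> hit
7 -> miss, evict 4, frames (9 2 7)
4 -> miss, evict 7, frames (9 2 4)
1 -> miss, evict 4, frames (9 2 1)
7 -> miss, evict 1, frames (9 2 7)
Page faults: 10.

10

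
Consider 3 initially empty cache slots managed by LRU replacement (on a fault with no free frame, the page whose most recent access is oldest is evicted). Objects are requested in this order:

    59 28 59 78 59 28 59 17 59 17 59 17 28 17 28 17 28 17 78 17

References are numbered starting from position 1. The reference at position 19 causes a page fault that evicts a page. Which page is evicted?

pos 1: 59: fault, frames (59)
pos 2: 28: fault, frames (59 28)
pos 3: 59: hit
pos 4: 78: fault, frames (28 59 78)
pos 5: 59: hit
pos 6: 28: hit
pos 7: 59: hit
pos 8: 17: fault, evict 78, frames (28 59 17)
pos 9: 59: hit
pos 10: 17: hit
pos 11: 59: hit
pos 12: 17: hit
pos 13: 28: hit
pos 14: 17: hit
pos 15: 28: hit
pos 16: 17: hit
pos 17: 28: hit
pos 18: 17: hit
pos 19: 78: fault, evict 59, frames (28 17 78)
At position 19, page 59 is evicted.

59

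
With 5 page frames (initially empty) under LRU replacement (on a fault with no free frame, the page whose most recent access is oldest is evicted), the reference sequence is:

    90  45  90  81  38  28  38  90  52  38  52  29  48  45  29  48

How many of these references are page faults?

90: fault, frames {90}
45: fault, frames {90,45}
90: hit
81: fault, frames {45,90,81}
38: fault, frames {45,90,81,38}
28: fault, frames {45,90,81,38,28}
38: hit
90: hit
52: fault, evict 45, frames {81,28,38,90,52}
38: hit
52: hit
29: fault, evict 81, frames {28,90,38,52,29}
48: fault, evict 28, frames {90,38,52,29,48}
45: fault, evict 90, frames {38,52,29,48,45}
29: hit
48: hit
Page faults: 9.

9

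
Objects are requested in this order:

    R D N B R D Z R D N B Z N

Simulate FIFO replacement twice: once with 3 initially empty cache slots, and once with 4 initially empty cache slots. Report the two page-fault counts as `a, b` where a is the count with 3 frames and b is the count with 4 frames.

3 frames: F F F F F F F . . F F . . → 9 faults.
4 frames: F F F F . . F F F F F F . → 10 faults.
10 > 9: adding a frame increased faults — Belady's anomaly.

9, 10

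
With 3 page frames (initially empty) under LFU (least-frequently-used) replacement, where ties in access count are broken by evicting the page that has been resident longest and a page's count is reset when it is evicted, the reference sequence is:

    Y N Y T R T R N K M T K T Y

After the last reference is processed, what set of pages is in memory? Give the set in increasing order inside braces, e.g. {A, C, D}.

{R, T, Y}

Y → miss, frames {Y}
N → miss, frames {Y,N}
Y → hit
T → miss, frames {Y,N,T}
R → miss, evict N, frames {Y,T,R}
T → hit
R → hit
N → miss, evict Y, frames {T,R,N}
K → miss, evict N, frames {T,R,K}
M → miss, evict K, frames {T,R,M}
T → hit
K → miss, evict M, frames {T,R,K}
T → hit
Y → miss, evict K, frames {T,R,Y}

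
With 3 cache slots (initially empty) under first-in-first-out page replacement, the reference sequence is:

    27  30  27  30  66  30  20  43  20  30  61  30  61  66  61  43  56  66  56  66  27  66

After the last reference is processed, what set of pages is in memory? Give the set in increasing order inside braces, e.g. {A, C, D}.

27: miss, frames [27]
30: miss, frames [27, 30]
27: hit
30: hit
66: miss, frames [27, 30, 66]
30: hit
20: miss, evict 27, frames [30, 66, 20]
43: miss, evict 30, frames [66, 20, 43]
20: hit
30: miss, evict 66, frames [20, 43, 30]
61: miss, evict 20, frames [43, 30, 61]
30: hit
61: hit
66: miss, evict 43, frames [30, 61, 66]
61: hit
43: miss, evict 30, frames [61, 66, 43]
56: miss, evict 61, frames [66, 43, 56]
66: hit
56: hit
66: hit
27: miss, evict 66, frames [43, 56, 27]
66: miss, evict 43, frames [56, 27, 66]

{27, 56, 66}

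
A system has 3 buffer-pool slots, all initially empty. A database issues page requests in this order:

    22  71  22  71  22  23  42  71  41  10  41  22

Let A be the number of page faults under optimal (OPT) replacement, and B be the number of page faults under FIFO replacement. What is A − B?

-1

Under OPT: F F . . . F F . F F . . → 6 faults.
Under FIFO: F F . . . F F . F F . F → 7 faults.
A − B = 6 − 7 = -1.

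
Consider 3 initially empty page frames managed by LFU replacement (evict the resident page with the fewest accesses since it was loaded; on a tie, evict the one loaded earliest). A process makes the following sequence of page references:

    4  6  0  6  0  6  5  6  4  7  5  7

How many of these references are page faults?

4 -> fault, frames [4]
6 -> fault, frames [4, 6]
0 -> fault, frames [4, 6, 0]
6 -> hit
0 -> hit
6 -> hit
5 -> fault, evict 4, frames [6, 0, 5]
6 -> hit
4 -> fault, evict 5, frames [6, 0, 4]
7 -> fault, evict 4, frames [6, 0, 7]
5 -> fault, evict 7, frames [6, 0, 5]
7 -> fault, evict 5, frames [6, 0, 7]
Page faults: 8.

8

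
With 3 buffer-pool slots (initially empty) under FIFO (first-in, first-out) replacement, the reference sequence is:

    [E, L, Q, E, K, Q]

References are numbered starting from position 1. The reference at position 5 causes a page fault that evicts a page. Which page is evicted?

E

pos 1: E → miss, frames [E]
pos 2: L → miss, frames [E, L]
pos 3: Q → miss, frames [E, L, Q]
pos 4: E → hit
pos 5: K → miss, evict E, frames [L, Q, K]
At position 5, page E is evicted.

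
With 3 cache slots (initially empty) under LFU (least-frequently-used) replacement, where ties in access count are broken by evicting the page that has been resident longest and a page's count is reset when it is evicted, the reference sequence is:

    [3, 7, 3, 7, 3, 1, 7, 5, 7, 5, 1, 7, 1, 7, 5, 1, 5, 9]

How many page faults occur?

3 -> fault, frames [3]
7 -> fault, frames [3, 7]
3 -> hit
7 -> hit
3 -> hit
1 -> fault, frames [3, 7, 1]
7 -> hit
5 -> fault, evict 1, frames [3, 7, 5]
7 -> hit
5 -> hit
1 -> fault, evict 5, frames [3, 7, 1]
7 -> hit
1 -> hit
7 -> hit
5 -> fault, evict 1, frames [3, 7, 5]
1 -> fault, evict 5, frames [3, 7, 1]
5 -> fault, evict 1, frames [3, 7, 5]
9 -> fault, evict 5, frames [3, 7, 9]
Page faults: 9.

9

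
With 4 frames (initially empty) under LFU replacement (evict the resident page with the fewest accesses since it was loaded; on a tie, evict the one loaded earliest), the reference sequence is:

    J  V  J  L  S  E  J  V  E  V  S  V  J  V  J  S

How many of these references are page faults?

J: fault, frames [J]
V: fault, frames [J, V]
J: hit
L: fault, frames [J, V, L]
S: fault, frames [J, V, L, S]
E: fault, evict V, frames [J, L, S, E]
J: hit
V: fault, evict L, frames [J, S, E, V]
E: hit
V: hit
S: hit
V: hit
J: hit
V: hit
J: hit
S: hit
Page faults: 6.

6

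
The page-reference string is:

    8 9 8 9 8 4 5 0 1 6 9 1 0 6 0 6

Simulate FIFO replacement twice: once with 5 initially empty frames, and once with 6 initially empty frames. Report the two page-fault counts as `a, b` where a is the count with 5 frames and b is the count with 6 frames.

8, 7

5 frames: F F . . . F F F F F F . . . . . → 8 faults.
6 frames: F F . . . F F F F F . . . . . . → 7 faults.
7 < 8: adding a frame reduced faults, as is typical.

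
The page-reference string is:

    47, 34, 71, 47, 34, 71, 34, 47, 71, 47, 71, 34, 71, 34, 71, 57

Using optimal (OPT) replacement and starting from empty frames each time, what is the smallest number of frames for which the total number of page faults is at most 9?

2

f=1: 16 faults
f=2: 7 faults
f=3: 4 faults
f=4: 4 faults
Smallest f with faults ≤ 9 is 2.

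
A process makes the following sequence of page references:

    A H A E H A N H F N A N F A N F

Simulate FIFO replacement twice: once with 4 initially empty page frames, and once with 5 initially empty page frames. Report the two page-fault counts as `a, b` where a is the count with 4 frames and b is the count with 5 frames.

4 frames: F F . F . . F . F . F . . . . . → 6 faults.
5 frames: F F . F . . F . F . . . . . . . → 5 faults.
5 < 6: adding a frame reduced faults, as is typical.

6, 5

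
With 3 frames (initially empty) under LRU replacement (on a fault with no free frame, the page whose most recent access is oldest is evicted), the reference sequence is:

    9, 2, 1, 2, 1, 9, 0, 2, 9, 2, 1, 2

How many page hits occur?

6

9 → fault, frames [9]
2 → fault, frames [9, 2]
1 → fault, frames [9, 2, 1]
2 → hit
1 → hit
9 → hit
0 → fault, evict 2, frames [1, 9, 0]
2 → fault, evict 1, frames [9, 0, 2]
9 → hit
2 → hit
1 → fault, evict 0, frames [9, 2, 1]
2 → hit
Hits: 6.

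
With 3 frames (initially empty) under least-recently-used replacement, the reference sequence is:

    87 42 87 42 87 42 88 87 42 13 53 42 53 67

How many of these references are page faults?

6

87 → miss, frames {87}
42 → miss, frames {87,42}
87 → hit
42 → hit
87 → hit
42 → hit
88 → miss, frames {87,42,88}
87 → hit
42 → hit
13 → miss, evict 88, frames {87,42,13}
53 → miss, evict 87, frames {42,13,53}
42 → hit
53 → hit
67 → miss, evict 13, frames {42,53,67}
Page faults: 6.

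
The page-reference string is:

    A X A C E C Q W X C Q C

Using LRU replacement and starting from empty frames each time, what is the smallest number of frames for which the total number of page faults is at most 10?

f=1: 12 faults
f=2: 9 faults
f=3: 9 faults
f=4: 7 faults
f=5: 7 faults
f=6: 6 faults
Smallest f with faults ≤ 10 is 2.

2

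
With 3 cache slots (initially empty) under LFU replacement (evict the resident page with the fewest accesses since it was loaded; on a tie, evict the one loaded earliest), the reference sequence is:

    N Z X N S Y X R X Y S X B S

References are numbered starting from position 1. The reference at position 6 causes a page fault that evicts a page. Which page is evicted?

pos 1: N -> fault, frames {N}
pos 2: Z -> fault, frames {N,Z}
pos 3: X -> fault, frames {N,Z,X}
pos 4: N -> hit
pos 5: S -> fault, evict Z, frames {N,X,S}
pos 6: Y -> fault, evict X, frames {N,S,Y}
At position 6, page X is evicted.

X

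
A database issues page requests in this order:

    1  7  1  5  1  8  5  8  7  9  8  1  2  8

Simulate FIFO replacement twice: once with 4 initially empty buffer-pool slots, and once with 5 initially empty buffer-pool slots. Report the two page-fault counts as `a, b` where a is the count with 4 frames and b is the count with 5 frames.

7, 6

4 frames: F F . F . F . . . F . F F . → 7 faults.
5 frames: F F . F . F . . . F . . F . → 6 faults.
6 < 7: adding a frame reduced faults, as is typical.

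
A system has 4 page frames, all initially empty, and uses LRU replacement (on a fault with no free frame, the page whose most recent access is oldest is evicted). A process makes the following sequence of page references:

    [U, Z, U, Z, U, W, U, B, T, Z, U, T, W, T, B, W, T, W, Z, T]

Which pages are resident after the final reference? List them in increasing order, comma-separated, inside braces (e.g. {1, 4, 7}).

{B, T, W, Z}

U -> fault, frames {U}
Z -> fault, frames {U,Z}
U -> hit
Z -> hit
U -> hit
W -> fault, frames {Z,U,W}
U -> hit
B -> fault, frames {Z,W,U,B}
T -> fault, evict Z, frames {W,U,B,T}
Z -> fault, evict W, frames {U,B,T,Z}
U -> hit
T -> hit
W -> fault, evict B, frames {Z,U,T,W}
T -> hit
B -> fault, evict Z, frames {U,W,T,B}
W -> hit
T -> hit
W -> hit
Z -> fault, evict U, frames {B,T,W,Z}
T -> hit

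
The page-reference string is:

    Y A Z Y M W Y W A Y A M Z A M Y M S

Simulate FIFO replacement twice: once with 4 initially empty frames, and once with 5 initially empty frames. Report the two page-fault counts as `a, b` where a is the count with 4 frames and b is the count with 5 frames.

10, 6

4 frames: F F F . F F F . F . . . F . F . . F → 10 faults.
5 frames: F F F . F F . . . . . . . . . . . F → 6 faults.
6 < 10: adding a frame reduced faults, as is typical.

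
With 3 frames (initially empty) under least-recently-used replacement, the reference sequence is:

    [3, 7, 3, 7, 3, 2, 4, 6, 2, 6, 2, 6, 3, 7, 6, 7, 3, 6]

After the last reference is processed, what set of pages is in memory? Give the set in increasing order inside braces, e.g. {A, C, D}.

{3, 6, 7}

3 → miss, frames {3}
7 → miss, frames {3,7}
3 → hit
7 → hit
3 → hit
2 → miss, frames {7,3,2}
4 → miss, evict 7, frames {3,2,4}
6 → miss, evict 3, frames {2,4,6}
2 → hit
6 → hit
2 → hit
6 → hit
3 → miss, evict 4, frames {2,6,3}
7 → miss, evict 2, frames {6,3,7}
6 → hit
7 → hit
3 → hit
6 → hit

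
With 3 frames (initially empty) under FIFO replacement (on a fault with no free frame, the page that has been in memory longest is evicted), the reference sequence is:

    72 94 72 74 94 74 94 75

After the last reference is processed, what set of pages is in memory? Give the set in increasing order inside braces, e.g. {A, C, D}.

{74, 75, 94}

72: miss, frames [72]
94: miss, frames [72, 94]
72: hit
74: miss, frames [72, 94, 74]
94: hit
74: hit
94: hit
75: miss, evict 72, frames [94, 74, 75]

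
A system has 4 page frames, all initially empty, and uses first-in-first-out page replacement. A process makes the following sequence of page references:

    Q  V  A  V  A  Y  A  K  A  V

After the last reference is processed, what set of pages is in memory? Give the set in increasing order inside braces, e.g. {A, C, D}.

{A, K, V, Y}

Q: fault, frames {Q}
V: fault, frames {Q,V}
A: fault, frames {Q,V,A}
V: hit
A: hit
Y: fault, frames {Q,V,A,Y}
A: hit
K: fault, evict Q, frames {V,A,Y,K}
A: hit
V: hit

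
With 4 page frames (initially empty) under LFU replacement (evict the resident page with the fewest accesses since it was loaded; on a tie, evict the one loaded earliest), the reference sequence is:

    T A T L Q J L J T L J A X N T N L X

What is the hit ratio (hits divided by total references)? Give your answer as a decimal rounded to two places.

T → fault, frames [T]
A → fault, frames [T, A]
T → hit
L → fault, frames [T, A, L]
Q → fault, frames [T, A, L, Q]
J → fault, evict A, frames [T, L, Q, J]
L → hit
J → hit
T → hit
L → hit
J → hit
A → fault, evict Q, frames [T, L, J, A]
X → fault, evict A, frames [T, L, J, X]
N → fault, evict X, frames [T, L, J, N]
T → hit
N → hit
L → hit
X → fault, evict N, frames [T, L, J, X]
Hits: 9 of 18 references → 9/18 = 0.5000.

0.50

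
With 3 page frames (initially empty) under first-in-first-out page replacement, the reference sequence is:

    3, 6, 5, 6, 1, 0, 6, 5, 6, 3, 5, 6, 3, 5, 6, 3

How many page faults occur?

8

3 → fault, frames (3)
6 → fault, frames (3 6)
5 → fault, frames (3 6 5)
6 → hit
1 → fault, evict 3, frames (6 5 1)
0 → fault, evict 6, frames (5 1 0)
6 → fault, evict 5, frames (1 0 6)
5 → fault, evict 1, frames (0 6 5)
6 → hit
3 → fault, evict 0, frames (6 5 3)
5 → hit
6 → hit
3 → hit
5 → hit
6 → hit
3 → hit
Page faults: 8.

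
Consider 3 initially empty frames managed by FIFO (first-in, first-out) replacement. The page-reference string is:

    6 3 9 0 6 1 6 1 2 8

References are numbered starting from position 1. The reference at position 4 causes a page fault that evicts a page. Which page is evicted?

6

pos 1: 6 → fault, frames (6)
pos 2: 3 → fault, frames (6 3)
pos 3: 9 → fault, frames (6 3 9)
pos 4: 0 → fault, evict 6, frames (3 9 0)
At position 4, page 6 is evicted.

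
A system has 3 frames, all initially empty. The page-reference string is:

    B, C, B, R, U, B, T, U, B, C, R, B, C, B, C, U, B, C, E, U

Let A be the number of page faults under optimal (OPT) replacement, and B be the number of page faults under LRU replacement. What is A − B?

Under OPT: F F . F F . F . . F F . . . . F . . F . → 9 faults.
Under LRU: F F . F F . F . . F F . . . . F . . F F → 10 faults.
A − B = 9 − 10 = -1.

-1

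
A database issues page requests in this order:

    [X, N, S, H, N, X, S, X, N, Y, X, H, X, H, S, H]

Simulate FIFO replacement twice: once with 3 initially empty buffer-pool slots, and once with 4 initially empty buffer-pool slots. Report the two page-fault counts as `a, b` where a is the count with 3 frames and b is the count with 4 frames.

10, 6

3 frames: F F F F . F . . F F . F F . F . → 10 faults.
4 frames: F F F F . . . . . F F . . . . . → 6 faults.
6 < 10: adding a frame reduced faults, as is typical.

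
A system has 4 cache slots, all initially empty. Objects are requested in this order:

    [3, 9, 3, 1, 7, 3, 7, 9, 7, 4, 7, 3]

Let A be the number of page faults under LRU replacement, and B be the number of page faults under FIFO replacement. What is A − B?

-1

Under LRU: F F . F F . . . . F . . → 5 faults.
Under FIFO: F F . F F . . . . F . F → 6 faults.
A − B = 5 − 6 = -1.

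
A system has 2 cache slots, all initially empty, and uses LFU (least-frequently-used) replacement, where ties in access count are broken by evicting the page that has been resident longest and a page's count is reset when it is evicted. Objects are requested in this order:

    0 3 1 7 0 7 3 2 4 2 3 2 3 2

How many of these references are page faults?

0 -> miss, frames [0]
3 -> miss, frames [0, 3]
1 -> miss, evict 0, frames [3, 1]
7 -> miss, evict 3, frames [1, 7]
0 -> miss, evict 1, frames [7, 0]
7 -> hit
3 -> miss, evict 0, frames [7, 3]
2 -> miss, evict 3, frames [7, 2]
4 -> miss, evict 2, frames [7, 4]
2 -> miss, evict 4, frames [7, 2]
3 -> miss, evict 2, frames [7, 3]
2 -> miss, evict 3, frames [7, 2]
3 -> miss, evict 2, frames [7, 3]
2 -> miss, evict 3, frames [7, 2]
Page faults: 13.

13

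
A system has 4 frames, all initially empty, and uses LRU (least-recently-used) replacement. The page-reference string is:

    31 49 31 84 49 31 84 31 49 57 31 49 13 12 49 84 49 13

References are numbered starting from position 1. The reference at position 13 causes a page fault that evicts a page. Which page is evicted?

pos 1: 31 → miss, frames [31]
pos 2: 49 → miss, frames [31, 49]
pos 3: 31 → hit
pos 4: 84 → miss, frames [49, 31, 84]
pos 5: 49 → hit
pos 6: 31 → hit
pos 7: 84 → hit
pos 8: 31 → hit
pos 9: 49 → hit
pos 10: 57 → miss, frames [84, 31, 49, 57]
pos 11: 31 → hit
pos 12: 49 → hit
pos 13: 13 → miss, evict 84, frames [57, 31, 49, 13]
At position 13, page 84 is evicted.

84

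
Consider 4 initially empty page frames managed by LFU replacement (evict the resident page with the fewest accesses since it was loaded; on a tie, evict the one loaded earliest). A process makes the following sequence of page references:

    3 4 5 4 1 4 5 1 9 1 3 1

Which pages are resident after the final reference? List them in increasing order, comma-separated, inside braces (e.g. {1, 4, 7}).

3 -> fault, frames {3}
4 -> fault, frames {3,4}
5 -> fault, frames {3,4,5}
4 -> hit
1 -> fault, frames {3,4,5,1}
4 -> hit
5 -> hit
1 -> hit
9 -> fault, evict 3, frames {4,5,1,9}
1 -> hit
3 -> fault, evict 9, frames {4,5,1,3}
1 -> hit

{1, 3, 4, 5}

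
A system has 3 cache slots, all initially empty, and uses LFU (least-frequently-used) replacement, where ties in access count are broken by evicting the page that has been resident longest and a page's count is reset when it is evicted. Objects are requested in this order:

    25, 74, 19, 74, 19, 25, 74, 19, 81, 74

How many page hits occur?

25 -> miss, frames [25]
74 -> miss, frames [25, 74]
19 -> miss, frames [25, 74, 19]
74 -> hit
19 -> hit
25 -> hit
74 -> hit
19 -> hit
81 -> miss, evict 25, frames [74, 19, 81]
74 -> hit
Hits: 6.

6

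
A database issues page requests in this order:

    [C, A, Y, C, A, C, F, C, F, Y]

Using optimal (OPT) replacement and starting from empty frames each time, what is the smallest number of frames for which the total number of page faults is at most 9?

f=1: 10 faults
f=2: 6 faults
f=3: 4 faults
f=4: 4 faults
Smallest f with faults ≤ 9 is 2.

2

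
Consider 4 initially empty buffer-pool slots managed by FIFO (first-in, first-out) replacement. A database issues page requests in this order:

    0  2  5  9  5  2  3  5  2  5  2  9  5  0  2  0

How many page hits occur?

0 → fault, frames [0]
2 → fault, frames [0, 2]
5 → fault, frames [0, 2, 5]
9 → fault, frames [0, 2, 5, 9]
5 → hit
2 → hit
3 → fault, evict 0, frames [2, 5, 9, 3]
5 → hit
2 → hit
5 → hit
2 → hit
9 → hit
5 → hit
0 → fault, evict 2, frames [5, 9, 3, 0]
2 → fault, evict 5, frames [9, 3, 0, 2]
0 → hit
Hits: 9.

9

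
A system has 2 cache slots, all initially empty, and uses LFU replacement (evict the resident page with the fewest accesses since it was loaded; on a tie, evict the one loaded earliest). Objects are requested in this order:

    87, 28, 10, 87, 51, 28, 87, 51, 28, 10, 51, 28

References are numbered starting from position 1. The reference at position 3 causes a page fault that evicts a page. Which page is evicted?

pos 1: 87 → miss, frames [87]
pos 2: 28 → miss, frames [87, 28]
pos 3: 10 → miss, evict 87, frames [28, 10]
At position 3, page 87 is evicted.

87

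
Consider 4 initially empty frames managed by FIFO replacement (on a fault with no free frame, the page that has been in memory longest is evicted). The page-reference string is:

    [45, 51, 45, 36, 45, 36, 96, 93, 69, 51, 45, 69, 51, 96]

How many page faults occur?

45 -> fault, frames [45]
51 -> fault, frames [45, 51]
45 -> hit
36 -> fault, frames [45, 51, 36]
45 -> hit
36 -> hit
96 -> fault, frames [45, 51, 36, 96]
93 -> fault, evict 45, frames [51, 36, 96, 93]
69 -> fault, evict 51, frames [36, 96, 93, 69]
51 -> fault, evict 36, frames [96, 93, 69, 51]
45 -> fault, evict 96, frames [93, 69, 51, 45]
69 -> hit
51 -> hit
96 -> fault, evict 93, frames [69, 51, 45, 96]
Page faults: 9.

9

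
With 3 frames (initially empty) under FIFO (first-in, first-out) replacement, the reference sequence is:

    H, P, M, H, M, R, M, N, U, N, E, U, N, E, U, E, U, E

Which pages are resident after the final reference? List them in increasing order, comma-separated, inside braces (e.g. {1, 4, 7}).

{E, N, U}

H: miss, frames [H]
P: miss, frames [H, P]
M: miss, frames [H, P, M]
H: hit
M: hit
R: miss, evict H, frames [P, M, R]
M: hit
N: miss, evict P, frames [M, R, N]
U: miss, evict M, frames [R, N, U]
N: hit
E: miss, evict R, frames [N, U, E]
U: hit
N: hit
E: hit
U: hit
E: hit
U: hit
E: hit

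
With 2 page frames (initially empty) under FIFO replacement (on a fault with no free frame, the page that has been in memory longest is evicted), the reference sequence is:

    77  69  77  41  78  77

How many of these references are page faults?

77: miss, frames {77}
69: miss, frames {77,69}
77: hit
41: miss, evict 77, frames {69,41}
78: miss, evict 69, frames {41,78}
77: miss, evict 41, frames {78,77}
Page faults: 5.

5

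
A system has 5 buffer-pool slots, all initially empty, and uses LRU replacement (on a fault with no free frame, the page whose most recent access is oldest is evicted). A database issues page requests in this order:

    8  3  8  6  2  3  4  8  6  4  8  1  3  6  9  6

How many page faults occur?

7

8: fault, frames {8}
3: fault, frames {8,3}
8: hit
6: fault, frames {3,8,6}
2: fault, frames {3,8,6,2}
3: hit
4: fault, frames {8,6,2,3,4}
8: hit
6: hit
4: hit
8: hit
1: fault, evict 2, frames {3,6,4,8,1}
3: hit
6: hit
9: fault, evict 4, frames {8,1,3,6,9}
6: hit
Page faults: 7.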